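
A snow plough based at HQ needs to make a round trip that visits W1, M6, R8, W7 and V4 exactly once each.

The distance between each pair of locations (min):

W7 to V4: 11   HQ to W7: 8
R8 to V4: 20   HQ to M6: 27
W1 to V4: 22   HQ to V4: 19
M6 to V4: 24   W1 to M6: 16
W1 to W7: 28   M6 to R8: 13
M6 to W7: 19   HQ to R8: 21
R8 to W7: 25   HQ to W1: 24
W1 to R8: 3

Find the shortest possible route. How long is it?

83 min — the shortest possible round trip.

With 5 stops there are 5!/2 = 60 distinct round trips (a route and its reverse cost the same).
HQ → W1 → M6 → R8 → W7 → V4 → HQ: 24+16+13+25+11+19 = 108
HQ → W1 → M6 → R8 → V4 → W7 → HQ: 24+16+13+20+11+8 = 92
HQ → W1 → M6 → W7 → R8 → V4 → HQ: 24+16+19+25+20+19 = 123
HQ → W1 → M6 → W7 → V4 → R8 → HQ: 24+16+19+11+20+21 = 111
HQ → W1 → M6 → V4 → R8 → W7 → HQ: 24+16+24+20+25+8 = 117
HQ → W1 → M6 → V4 → W7 → R8 → HQ: 24+16+24+11+25+21 = 121
HQ → W1 → R8 → M6 → W7 → V4 → HQ: 24+3+13+19+11+19 = 89
HQ → W1 → R8 → M6 → V4 → W7 → HQ: 24+3+13+24+11+8 = 83
HQ → W1 → R8 → W7 → M6 → V4 → HQ: 24+3+25+19+24+19 = 114
HQ → W1 → R8 → W7 → V4 → M6 → HQ: 24+3+25+11+24+27 = 114
HQ → W1 → R8 → V4 → M6 → W7 → HQ: 24+3+20+24+19+8 = 98
HQ → W1 → R8 → V4 → W7 → M6 → HQ: 24+3+20+11+19+27 = 104
HQ → W1 → W7 → M6 → R8 → V4 → HQ: 24+28+19+13+20+19 = 123
HQ → W1 → W7 → M6 → V4 → R8 → HQ: 24+28+19+24+20+21 = 136
… (46 more)
The minimum is 83.
One optimal route: HQ → W1 → R8 → M6 → V4 → W7 → HQ (or its reverse).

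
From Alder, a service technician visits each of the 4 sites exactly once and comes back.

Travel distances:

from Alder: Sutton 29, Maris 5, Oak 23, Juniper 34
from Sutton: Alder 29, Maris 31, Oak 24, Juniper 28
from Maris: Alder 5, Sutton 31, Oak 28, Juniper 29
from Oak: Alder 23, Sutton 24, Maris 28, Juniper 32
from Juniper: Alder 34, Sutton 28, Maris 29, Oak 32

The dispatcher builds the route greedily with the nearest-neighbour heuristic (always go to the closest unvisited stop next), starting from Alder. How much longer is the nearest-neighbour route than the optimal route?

10 longer than the optimal tour.

Alder: Maris=5, Oak=23, Sutton=29, Juniper=34 ⇒ Maris
Maris: Oak=28, Juniper=29, Sutton=31 ⇒ Oak
Oak: Sutton=24, Juniper=32 ⇒ Sutton
Sutton: Juniper=28 ⇒ Juniper
NN route Alder → Maris → Oak → Sutton → Juniper → Alder costs 119.
Optimal: Alder → Maris → Juniper → Sutton → Oak → Alder costs 109 (by enumerating all 12 distinct tours).
Excess = 119 − 109 = 10.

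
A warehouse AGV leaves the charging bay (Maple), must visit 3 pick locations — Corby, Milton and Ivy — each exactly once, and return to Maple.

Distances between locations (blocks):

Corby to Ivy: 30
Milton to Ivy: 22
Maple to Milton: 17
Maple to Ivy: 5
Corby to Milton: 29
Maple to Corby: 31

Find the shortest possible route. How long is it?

Minimum total distance: 81 blocks.

There are 3 distinct closed tours to check (reversals are equivalent).
Maple → Corby → Milton → Ivy → Maple: 31+29+22+5 = 87
Maple → Corby → Ivy → Milton → Maple: 31+30+22+17 = 100
Maple → Milton → Corby → Ivy → Maple: 17+29+30+5 = 81
The minimum is 81.
One optimal route: Maple → Milton → Corby → Ivy → Maple (or its reverse).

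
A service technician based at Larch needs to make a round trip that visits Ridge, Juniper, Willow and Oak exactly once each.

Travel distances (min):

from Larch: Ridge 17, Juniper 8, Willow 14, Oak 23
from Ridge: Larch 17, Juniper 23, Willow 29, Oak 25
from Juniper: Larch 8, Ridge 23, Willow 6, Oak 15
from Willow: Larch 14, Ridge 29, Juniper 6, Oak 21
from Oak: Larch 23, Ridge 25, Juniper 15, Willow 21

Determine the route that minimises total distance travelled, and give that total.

With 4 stops there are 4!/2 = 12 distinct round trips (a route and its reverse cost the same).
Larch-Ridge-Juniper-Willow-Oak-Larch: 17+23+6+21+23 = 90
Larch-Ridge-Juniper-Oak-Willow-Larch: 17+23+15+21+14 = 90
Larch-Ridge-Willow-Juniper-Oak-Larch: 17+29+6+15+23 = 90
Larch-Ridge-Willow-Oak-Juniper-Larch: 17+29+21+15+8 = 90
Larch-Ridge-Oak-Juniper-Willow-Larch: 17+25+15+6+14 = 77
Larch-Ridge-Oak-Willow-Juniper-Larch: 17+25+21+6+8 = 77
Larch-Juniper-Ridge-Willow-Oak-Larch: 8+23+29+21+23 = 104
Larch-Juniper-Ridge-Oak-Willow-Larch: 8+23+25+21+14 = 91
Larch-Juniper-Willow-Ridge-Oak-Larch: 8+6+29+25+23 = 91
Larch-Juniper-Oak-Ridge-Willow-Larch: 8+15+25+29+14 = 91
Larch-Willow-Ridge-Juniper-Oak-Larch: 14+29+23+15+23 = 104
Larch-Willow-Juniper-Ridge-Oak-Larch: 14+6+23+25+23 = 91
The minimum is 77.
One optimal route: Larch → Ridge → Oak → Juniper → Willow → Larch (or its reverse).

Minimum total distance: 77 min.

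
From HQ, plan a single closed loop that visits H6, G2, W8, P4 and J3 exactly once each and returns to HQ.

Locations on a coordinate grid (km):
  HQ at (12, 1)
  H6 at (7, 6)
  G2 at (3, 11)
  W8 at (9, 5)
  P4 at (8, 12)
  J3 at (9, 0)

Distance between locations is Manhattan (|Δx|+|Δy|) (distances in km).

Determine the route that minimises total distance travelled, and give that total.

Shortest round trip = 42 km.

There are 60 distinct closed tours to check (reversals are equivalent).
HQ-H6-G2-W8-P4-J3-HQ: 10+9+12+8+13+4 = 56
HQ-H6-G2-W8-J3-P4-HQ: 10+9+12+5+13+15 = 64
HQ-H6-G2-P4-W8-J3-HQ: 10+9+6+8+5+4 = 42
HQ-H6-G2-P4-J3-W8-HQ: 10+9+6+13+5+7 = 50
HQ-H6-G2-J3-W8-P4-HQ: 10+9+17+5+8+15 = 64
HQ-H6-G2-J3-P4-W8-HQ: 10+9+17+13+8+7 = 64
HQ-H6-W8-G2-P4-J3-HQ: 10+3+12+6+13+4 = 48
HQ-H6-W8-G2-J3-P4-HQ: 10+3+12+17+13+15 = 70
HQ-H6-W8-P4-G2-J3-HQ: 10+3+8+6+17+4 = 48
HQ-H6-W8-P4-J3-G2-HQ: 10+3+8+13+17+19 = 70
HQ-H6-W8-J3-G2-P4-HQ: 10+3+5+17+6+15 = 56
HQ-H6-W8-J3-P4-G2-HQ: 10+3+5+13+6+19 = 56
HQ-H6-P4-G2-W8-J3-HQ: 10+7+6+12+5+4 = 44
HQ-H6-P4-G2-J3-W8-HQ: 10+7+6+17+5+7 = 52
… (46 more)
The minimum is 42.
One optimal route: HQ → H6 → G2 → P4 → W8 → J3 → HQ (or its reverse).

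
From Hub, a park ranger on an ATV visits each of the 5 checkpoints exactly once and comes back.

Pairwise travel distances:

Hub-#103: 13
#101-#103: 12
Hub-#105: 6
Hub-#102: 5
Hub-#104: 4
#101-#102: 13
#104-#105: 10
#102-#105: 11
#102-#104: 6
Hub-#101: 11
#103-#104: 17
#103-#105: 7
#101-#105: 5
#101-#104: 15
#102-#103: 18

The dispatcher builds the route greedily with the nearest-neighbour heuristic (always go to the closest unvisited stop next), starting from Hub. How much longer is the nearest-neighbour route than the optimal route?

Hub: #104=4, #102=5, #105=6, #101=11, #103=13 ⇒ #104
#104: #102=6, #105=10, #101=15, #103=17 ⇒ #102
#102: #105=11, #101=13, #103=18 ⇒ #105
#105: #101=5, #103=7 ⇒ #101
#101: #103=12 ⇒ #103
NN route Hub → #104 → #102 → #105 → #101 → #103 → Hub costs 51.
Optimal: Hub → #103 → #105 → #101 → #102 → #104 → Hub costs 48 (by enumerating all 60 distinct tours).
Excess = 51 − 48 = 3.

Excess over optimum: 3.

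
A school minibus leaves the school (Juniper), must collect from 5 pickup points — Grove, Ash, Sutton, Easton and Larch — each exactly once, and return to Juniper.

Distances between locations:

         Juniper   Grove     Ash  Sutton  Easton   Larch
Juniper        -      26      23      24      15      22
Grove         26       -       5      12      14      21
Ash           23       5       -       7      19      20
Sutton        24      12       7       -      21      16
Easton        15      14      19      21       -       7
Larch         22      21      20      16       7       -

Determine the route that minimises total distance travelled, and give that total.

76 — the shortest possible round trip.

With 5 stops there are 5!/2 = 60 distinct round trips (a route and its reverse cost the same).
Juniper → Grove → Ash → Sutton → Easton → Larch → Juniper: 26+5+7+21+7+22 = 88
Juniper → Grove → Ash → Sutton → Larch → Easton → Juniper: 26+5+7+16+7+15 = 76
Juniper → Grove → Ash → Easton → Sutton → Larch → Juniper: 26+5+19+21+16+22 = 109
Juniper → Grove → Ash → Easton → Larch → Sutton → Juniper: 26+5+19+7+16+24 = 97
Juniper → Grove → Ash → Larch → Sutton → Easton → Juniper: 26+5+20+16+21+15 = 103
Juniper → Grove → Ash → Larch → Easton → Sutton → Juniper: 26+5+20+7+21+24 = 103
Juniper → Grove → Sutton → Ash → Easton → Larch → Juniper: 26+12+7+19+7+22 = 93
Juniper → Grove → Sutton → Ash → Larch → Easton → Juniper: 26+12+7+20+7+15 = 87
Juniper → Grove → Sutton → Easton → Ash → Larch → Juniper: 26+12+21+19+20+22 = 120
Juniper → Grove → Sutton → Easton → Larch → Ash → Juniper: 26+12+21+7+20+23 = 109
Juniper → Grove → Sutton → Larch → Ash → Easton → Juniper: 26+12+16+20+19+15 = 108
Juniper → Grove → Sutton → Larch → Easton → Ash → Juniper: 26+12+16+7+19+23 = 103
Juniper → Grove → Easton → Ash → Sutton → Larch → Juniper: 26+14+19+7+16+22 = 104
Juniper → Grove → Easton → Ash → Larch → Sutton → Juniper: 26+14+19+20+16+24 = 119
… (46 more)
The minimum is 76.
One optimal route: Juniper → Grove → Ash → Sutton → Larch → Easton → Juniper (or its reverse).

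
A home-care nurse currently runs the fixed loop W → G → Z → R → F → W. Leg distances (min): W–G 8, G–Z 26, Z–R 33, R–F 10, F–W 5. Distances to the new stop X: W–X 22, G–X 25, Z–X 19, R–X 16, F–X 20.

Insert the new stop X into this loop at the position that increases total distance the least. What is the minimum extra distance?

Minimum extra distance: 2 min, inserting X between Z and R.

Insertion cost between consecutive stops i–j is d(i,X) + d(X,j) − d(i,j):
  between W and G: 22 + 25 − 8 = 39
  between G and Z: 25 + 19 − 26 = 18
  between Z and R: 19 + 16 − 33 = 2
  between R and F: 16 + 20 − 10 = 26
  between F and W: 20 + 22 − 5 = 37
Cheapest insertion is between Z and R, adding 2.
New total = 82 + 2 = 84.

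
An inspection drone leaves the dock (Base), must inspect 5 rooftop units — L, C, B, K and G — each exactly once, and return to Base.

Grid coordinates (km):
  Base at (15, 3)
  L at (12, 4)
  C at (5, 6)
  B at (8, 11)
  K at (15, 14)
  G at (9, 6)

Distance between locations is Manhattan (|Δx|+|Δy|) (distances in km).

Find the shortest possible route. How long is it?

Shortest round trip = 42 km.

With 5 stops there are 5!/2 = 60 distinct round trips (a route and its reverse cost the same).
Base - L - C - B - K - G - Base: 4+9+8+10+14+9 = 54
Base - L - C - B - G - K - Base: 4+9+8+6+14+11 = 52
Base - L - C - K - B - G - Base: 4+9+18+10+6+9 = 56
Base - L - C - K - G - B - Base: 4+9+18+14+6+15 = 66
Base - L - C - G - B - K - Base: 4+9+4+6+10+11 = 44
Base - L - C - G - K - B - Base: 4+9+4+14+10+15 = 56
Base - L - B - C - K - G - Base: 4+11+8+18+14+9 = 64
Base - L - B - C - G - K - Base: 4+11+8+4+14+11 = 52
Base - L - B - K - C - G - Base: 4+11+10+18+4+9 = 56
Base - L - B - K - G - C - Base: 4+11+10+14+4+13 = 56
Base - L - B - G - C - K - Base: 4+11+6+4+18+11 = 54
Base - L - B - G - K - C - Base: 4+11+6+14+18+13 = 66
Base - L - K - C - B - G - Base: 4+13+18+8+6+9 = 58
Base - L - K - C - G - B - Base: 4+13+18+4+6+15 = 60
… (46 more)
Base - L - G - C - B - K - Base: 4+5+4+8+10+11 = 42  ← best
The minimum is 42.
One optimal route: Base → L → G → C → B → K → Base (or its reverse).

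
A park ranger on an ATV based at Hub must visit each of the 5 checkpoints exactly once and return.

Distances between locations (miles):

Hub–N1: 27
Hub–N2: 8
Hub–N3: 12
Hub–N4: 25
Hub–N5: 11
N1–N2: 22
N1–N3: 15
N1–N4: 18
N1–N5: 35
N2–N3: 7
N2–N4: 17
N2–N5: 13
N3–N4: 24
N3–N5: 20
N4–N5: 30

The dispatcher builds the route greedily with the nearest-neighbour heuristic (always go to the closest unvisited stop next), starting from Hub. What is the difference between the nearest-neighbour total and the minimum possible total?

From Hub: N2=8, N5=11, N3=12, N4=25, N1=27 → choose N2 (8).
From N2: N3=7, N5=13, N4=17, N1=22 → choose N3 (7).
From N3: N1=15, N5=20, N4=24 → choose N1 (15).
From N1: N4=18, N5=35 → choose N4 (18).
From N4: N5=30 → choose N5 (30).
NN route Hub → N2 → N3 → N1 → N4 → N5 → Hub costs 89.
Optimal: Hub → N3 → N1 → N4 → N2 → N5 → Hub costs 86 (by enumerating all 60 distinct tours).
Excess = 89 − 86 = 3.

Excess over optimum: 3 miles.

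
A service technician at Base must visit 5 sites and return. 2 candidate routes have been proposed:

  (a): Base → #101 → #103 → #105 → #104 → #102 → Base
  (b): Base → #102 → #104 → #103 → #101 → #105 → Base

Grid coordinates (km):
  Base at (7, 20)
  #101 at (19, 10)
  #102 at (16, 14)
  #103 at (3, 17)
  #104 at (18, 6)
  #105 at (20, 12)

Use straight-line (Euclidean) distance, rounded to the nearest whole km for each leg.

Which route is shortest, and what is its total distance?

(a): 16 + 17 + 18 + 6 + 8 + 11 = 76
(b): 11 + 8 + 19 + 17 + 2 + 15 = 72

72 km — (b) is the shortest.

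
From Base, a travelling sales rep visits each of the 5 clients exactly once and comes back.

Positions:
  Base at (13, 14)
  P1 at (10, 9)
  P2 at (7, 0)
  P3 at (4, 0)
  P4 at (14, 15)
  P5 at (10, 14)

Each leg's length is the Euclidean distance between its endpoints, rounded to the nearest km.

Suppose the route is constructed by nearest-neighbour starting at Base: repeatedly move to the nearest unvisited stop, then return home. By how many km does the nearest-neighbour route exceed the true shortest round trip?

Excess over optimum: 1 km.

From Base: P4=1, P5=3, P1=6, P2=15, P3=17 → choose P4 (1).
From P4: P5=4, P1=7, P2=17, P3=18 → choose P5 (4).
From P5: P1=5, P2=14, P3=15 → choose P1 (5).
From P1: P2=9, P3=11 → choose P2 (9).
From P2: P3=3 → choose P3 (3).
NN route Base → P4 → P5 → P1 → P2 → P3 → Base costs 39.
Optimal: Base → P1 → P2 → P3 → P5 → P4 → Base costs 38 (by enumerating all 60 distinct tours).
Excess = 39 − 38 = 1.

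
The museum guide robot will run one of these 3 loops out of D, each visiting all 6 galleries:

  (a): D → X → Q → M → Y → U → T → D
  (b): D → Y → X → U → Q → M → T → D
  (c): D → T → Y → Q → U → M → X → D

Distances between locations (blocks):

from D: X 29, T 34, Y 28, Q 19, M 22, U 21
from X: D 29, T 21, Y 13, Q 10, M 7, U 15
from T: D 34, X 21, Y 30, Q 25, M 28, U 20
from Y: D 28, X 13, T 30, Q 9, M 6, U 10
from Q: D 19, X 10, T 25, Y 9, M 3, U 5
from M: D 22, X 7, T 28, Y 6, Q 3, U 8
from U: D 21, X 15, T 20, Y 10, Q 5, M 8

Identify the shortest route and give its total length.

(a): 29 + 10 + 3 + 6 + 10 + 20 + 34 = 112
(b): 28 + 13 + 15 + 5 + 3 + 28 + 34 = 126
(c): 34 + 30 + 9 + 5 + 8 + 7 + 29 = 122

112 blocks — (a) is the shortest.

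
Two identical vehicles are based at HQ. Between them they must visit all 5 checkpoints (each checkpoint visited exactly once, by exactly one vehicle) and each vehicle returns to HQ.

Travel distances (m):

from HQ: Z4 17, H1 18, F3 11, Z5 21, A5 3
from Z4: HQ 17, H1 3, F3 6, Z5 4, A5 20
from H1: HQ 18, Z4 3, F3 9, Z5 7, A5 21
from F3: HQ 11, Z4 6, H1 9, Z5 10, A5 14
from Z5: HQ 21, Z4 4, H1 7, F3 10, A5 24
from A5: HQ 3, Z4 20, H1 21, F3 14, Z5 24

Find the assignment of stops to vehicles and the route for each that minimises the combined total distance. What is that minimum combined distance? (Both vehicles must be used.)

Minimum combined distance: 52 m.

There are 2^4 − 1 = 15 ways to divide the 5 stops into two non-empty groups. For each, the best each vehicle can do is its own shortest tour through its group:
  {Z4} + {H1, F3, Z5, A5}: 34 + 52 = 86
  {H1} + {Z4, F3, Z5, A5}: 36 + 48 = 84
  {Z4, H1} + {F3, Z5, A5}: 38 + 48 = 86
  {F3} + {Z4, H1, Z5, A5}: 22 + 52 = 74
  {Z4, F3} + {H1, Z5, A5}: 34 + 52 = 86
  {H1, F3} + {Z4, Z5, A5}: 38 + 48 = 86
  … (15 splits in total)
  {Z4, H1, F3, Z5} + {A5}: 46 + 6 = 52  ← best
Best: vehicle 1 HQ → H1 → Z4 → Z5 → F3 → HQ = 46; vehicle 2 HQ → A5 → HQ = 6; combined 52.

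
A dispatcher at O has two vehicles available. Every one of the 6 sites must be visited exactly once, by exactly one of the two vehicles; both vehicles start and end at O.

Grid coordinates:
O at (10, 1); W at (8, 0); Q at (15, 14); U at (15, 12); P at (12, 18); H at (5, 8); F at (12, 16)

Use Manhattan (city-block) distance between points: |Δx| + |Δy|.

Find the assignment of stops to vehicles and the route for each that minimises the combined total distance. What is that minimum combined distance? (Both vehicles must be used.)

60 — the smallest possible combined total.

Try each way of splitting the stops between the two vehicles (each non-empty) and, for each split, find the best tour for each vehicle:
  {W} + {Q, U, P, H, F}: 6 + 54 = 60
  {Q} + {W, U, P, H, F}: 36 + 56 = 92
  {W, Q} + {U, P, H, F}: 42 + 54 = 96
  {U} + {W, Q, P, H, F}: 32 + 56 = 88
  {W, U} + {Q, P, H, F}: 38 + 54 = 92
  {Q, U} + {W, P, H, F}: 36 + 50 = 86
  … (31 splits in total)
Best: vehicle 1 O → W → O = 6; vehicle 2 O → U → Q → P → F → H → O = 54; combined 60.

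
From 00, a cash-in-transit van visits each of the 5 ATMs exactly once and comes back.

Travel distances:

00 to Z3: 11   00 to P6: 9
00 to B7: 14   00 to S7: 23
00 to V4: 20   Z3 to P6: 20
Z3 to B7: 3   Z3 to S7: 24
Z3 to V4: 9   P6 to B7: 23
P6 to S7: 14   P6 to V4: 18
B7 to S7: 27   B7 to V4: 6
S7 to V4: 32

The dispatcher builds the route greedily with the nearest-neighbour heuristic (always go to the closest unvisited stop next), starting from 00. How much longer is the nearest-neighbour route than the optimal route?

The nearest-neighbour route is 1 longer than optimal.

00: P6=9, Z3=11, B7=14, V4=20, S7=23 ⇒ P6
P6: S7=14, V4=18, Z3=20, B7=23 ⇒ S7
S7: Z3=24, B7=27, V4=32 ⇒ Z3
Z3: B7=3, V4=9 ⇒ B7
B7: V4=6 ⇒ V4
NN route 00 → P6 → S7 → Z3 → B7 → V4 → 00 costs 76.
Optimal: 00 → Z3 → B7 → V4 → P6 → S7 → 00 costs 75 (by enumerating all 60 distinct tours).
Excess = 76 − 75 = 1.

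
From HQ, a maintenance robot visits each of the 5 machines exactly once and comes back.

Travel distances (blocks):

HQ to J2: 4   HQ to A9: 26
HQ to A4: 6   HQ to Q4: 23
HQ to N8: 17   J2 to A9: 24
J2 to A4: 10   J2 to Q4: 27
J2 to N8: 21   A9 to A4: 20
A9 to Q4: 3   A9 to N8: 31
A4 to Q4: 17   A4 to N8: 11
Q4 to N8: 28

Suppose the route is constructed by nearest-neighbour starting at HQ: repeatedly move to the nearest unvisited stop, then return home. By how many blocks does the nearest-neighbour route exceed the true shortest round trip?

HQ: J2=4, A4=6, N8=17, Q4=23, A9=26 ⇒ J2
J2: A4=10, N8=21, A9=24, Q4=27 ⇒ A4
A4: N8=11, Q4=17, A9=20 ⇒ N8
N8: Q4=28, A9=31 ⇒ Q4
Q4: A9=3 ⇒ A9
NN route HQ → J2 → A4 → N8 → Q4 → A9 → HQ costs 82.
Optimal: HQ → J2 → A9 → Q4 → A4 → N8 → HQ costs 76 (by enumerating all 60 distinct tours).
Excess = 82 − 76 = 6.

Excess over optimum: 6 blocks.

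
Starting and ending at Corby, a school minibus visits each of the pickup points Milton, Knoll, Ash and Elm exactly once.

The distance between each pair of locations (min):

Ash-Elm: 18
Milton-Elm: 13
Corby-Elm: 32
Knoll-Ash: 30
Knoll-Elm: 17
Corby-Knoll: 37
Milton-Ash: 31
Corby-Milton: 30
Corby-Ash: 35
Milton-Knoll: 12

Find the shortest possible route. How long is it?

With 4 stops there are 4!/2 = 12 distinct round trips (a route and its reverse cost the same).
Corby - Milton - Knoll - Ash - Elm - Corby: 30+12+30+18+32 = 122
Corby - Milton - Knoll - Elm - Ash - Corby: 30+12+17+18+35 = 112
Corby - Milton - Ash - Knoll - Elm - Corby: 30+31+30+17+32 = 140
Corby - Milton - Ash - Elm - Knoll - Corby: 30+31+18+17+37 = 133
Corby - Milton - Elm - Knoll - Ash - Corby: 30+13+17+30+35 = 125
Corby - Milton - Elm - Ash - Knoll - Corby: 30+13+18+30+37 = 128
Corby - Knoll - Milton - Ash - Elm - Corby: 37+12+31+18+32 = 130
Corby - Knoll - Milton - Elm - Ash - Corby: 37+12+13+18+35 = 115
Corby - Knoll - Ash - Milton - Elm - Corby: 37+30+31+13+32 = 143
Corby - Knoll - Elm - Milton - Ash - Corby: 37+17+13+31+35 = 133
Corby - Ash - Milton - Knoll - Elm - Corby: 35+31+12+17+32 = 127
Corby - Ash - Knoll - Milton - Elm - Corby: 35+30+12+13+32 = 122
The minimum is 112.
One optimal route: Corby → Milton → Knoll → Elm → Ash → Corby (or its reverse).

Shortest round trip = 112 min.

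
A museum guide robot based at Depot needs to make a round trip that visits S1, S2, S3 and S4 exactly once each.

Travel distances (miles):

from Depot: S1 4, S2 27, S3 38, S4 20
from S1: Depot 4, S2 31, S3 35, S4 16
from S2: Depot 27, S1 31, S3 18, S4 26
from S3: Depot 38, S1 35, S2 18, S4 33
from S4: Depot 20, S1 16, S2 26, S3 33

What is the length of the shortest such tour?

There are 12 distinct closed tours to check (reversals are equivalent).
Depot→S1→S2→S3→S4→Depot: 4+31+18+33+20 = 106
Depot→S1→S2→S4→S3→Depot: 4+31+26+33+38 = 132
Depot→S1→S3→S2→S4→Depot: 4+35+18+26+20 = 103
Depot→S1→S3→S4→S2→Depot: 4+35+33+26+27 = 125
Depot→S1→S4→S2→S3→Depot: 4+16+26+18+38 = 102
Depot→S1→S4→S3→S2→Depot: 4+16+33+18+27 = 98
Depot→S2→S1→S3→S4→Depot: 27+31+35+33+20 = 146
Depot→S2→S1→S4→S3→Depot: 27+31+16+33+38 = 145
Depot→S2→S3→S1→S4→Depot: 27+18+35+16+20 = 116
Depot→S2→S4→S1→S3→Depot: 27+26+16+35+38 = 142
Depot→S3→S1→S2→S4→Depot: 38+35+31+26+20 = 150
Depot→S3→S2→S1→S4→Depot: 38+18+31+16+20 = 123
The minimum is 98.
One optimal route: Depot → S1 → S4 → S3 → S2 → Depot (or its reverse).

Shortest round trip = 98 miles.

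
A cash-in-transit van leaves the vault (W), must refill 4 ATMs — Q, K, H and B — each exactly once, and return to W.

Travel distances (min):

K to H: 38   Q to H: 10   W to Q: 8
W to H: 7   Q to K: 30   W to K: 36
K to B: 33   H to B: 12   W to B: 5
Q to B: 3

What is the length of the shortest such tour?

Minimum total distance: 83 min.

With 4 stops there are 4!/2 = 12 distinct round trips (a route and its reverse cost the same).
W→Q→K→H→B→W: 8+30+38+12+5 = 93
W→Q→K→B→H→W: 8+30+33+12+7 = 90
W→Q→H→K→B→W: 8+10+38+33+5 = 94
W→Q→H→B→K→W: 8+10+12+33+36 = 99
W→Q→B→K→H→W: 8+3+33+38+7 = 89
W→Q→B→H→K→W: 8+3+12+38+36 = 97
W→K→Q→H→B→W: 36+30+10+12+5 = 93
W→K→Q→B→H→W: 36+30+3+12+7 = 88
W→K→H→Q→B→W: 36+38+10+3+5 = 92
W→K→B→Q→H→W: 36+33+3+10+7 = 89
W→H→Q→K→B→W: 7+10+30+33+5 = 85
W→H→K→Q→B→W: 7+38+30+3+5 = 83
The minimum is 83.
One optimal route: W → H → K → Q → B → W (or its reverse).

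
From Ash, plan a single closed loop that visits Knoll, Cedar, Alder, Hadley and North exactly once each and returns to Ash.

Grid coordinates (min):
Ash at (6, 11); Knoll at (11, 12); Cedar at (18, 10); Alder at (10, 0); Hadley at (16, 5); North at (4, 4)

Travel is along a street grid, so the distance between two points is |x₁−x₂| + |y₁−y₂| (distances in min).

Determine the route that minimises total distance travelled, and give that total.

Shortest round trip = 52 min.

There are 60 distinct closed tours to check (reversals are equivalent).
Ash - Knoll - Cedar - Alder - Hadley - North - Ash: 6+9+18+11+13+9 = 66
Ash - Knoll - Cedar - Alder - North - Hadley - Ash: 6+9+18+10+13+16 = 72
Ash - Knoll - Cedar - Hadley - Alder - North - Ash: 6+9+7+11+10+9 = 52
Ash - Knoll - Cedar - Hadley - North - Alder - Ash: 6+9+7+13+10+15 = 60
Ash - Knoll - Cedar - North - Alder - Hadley - Ash: 6+9+20+10+11+16 = 72
Ash - Knoll - Cedar - North - Hadley - Alder - Ash: 6+9+20+13+11+15 = 74
Ash - Knoll - Alder - Cedar - Hadley - North - Ash: 6+13+18+7+13+9 = 66
Ash - Knoll - Alder - Cedar - North - Hadley - Ash: 6+13+18+20+13+16 = 86
Ash - Knoll - Alder - Hadley - Cedar - North - Ash: 6+13+11+7+20+9 = 66
Ash - Knoll - Alder - Hadley - North - Cedar - Ash: 6+13+11+13+20+13 = 76
Ash - Knoll - Alder - North - Cedar - Hadley - Ash: 6+13+10+20+7+16 = 72
Ash - Knoll - Alder - North - Hadley - Cedar - Ash: 6+13+10+13+7+13 = 62
Ash - Knoll - Hadley - Cedar - Alder - North - Ash: 6+12+7+18+10+9 = 62
Ash - Knoll - Hadley - Cedar - North - Alder - Ash: 6+12+7+20+10+15 = 70
… (46 more)
The minimum is 52.
One optimal route: Ash → Knoll → Cedar → Hadley → Alder → North → Ash (or its reverse).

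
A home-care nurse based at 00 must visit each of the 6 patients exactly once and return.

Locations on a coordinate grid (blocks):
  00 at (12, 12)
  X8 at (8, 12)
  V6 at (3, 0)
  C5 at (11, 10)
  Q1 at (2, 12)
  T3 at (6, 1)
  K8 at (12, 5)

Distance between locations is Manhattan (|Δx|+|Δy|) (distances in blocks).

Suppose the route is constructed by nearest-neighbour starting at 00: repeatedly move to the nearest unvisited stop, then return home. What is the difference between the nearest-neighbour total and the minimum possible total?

00: C5=3, X8=4, K8=7, Q1=10, T3=17, V6=21 ⇒ C5
C5: X8=5, K8=6, Q1=11, T3=14, V6=18 ⇒ X8
X8: Q1=6, K8=11, T3=13, V6=17 ⇒ Q1
Q1: V6=13, T3=15, K8=17 ⇒ V6
V6: T3=4, K8=14 ⇒ T3
T3: K8=10 ⇒ K8
NN route 00 → C5 → X8 → Q1 → V6 → T3 → K8 → 00 costs 48.
Optimal: 00 → X8 → Q1 → V6 → T3 → K8 → C5 → 00 costs 46 (by enumerating all 360 distinct tours).
Excess = 48 − 46 = 2.

Excess over optimum: 2 blocks.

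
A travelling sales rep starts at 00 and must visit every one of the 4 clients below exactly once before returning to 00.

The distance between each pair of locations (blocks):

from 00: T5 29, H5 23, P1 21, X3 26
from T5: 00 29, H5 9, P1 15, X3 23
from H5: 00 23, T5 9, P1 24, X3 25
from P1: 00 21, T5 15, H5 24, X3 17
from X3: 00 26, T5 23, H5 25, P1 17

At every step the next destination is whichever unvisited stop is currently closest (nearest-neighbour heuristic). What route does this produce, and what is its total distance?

At 00 the remaining stops are P1 21, H5 23, X3 26, T5 29; go to P1.
At P1 the remaining stops are T5 15, X3 17, H5 24; go to T5.
At T5 the remaining stops are H5 9, X3 23; go to H5.
At H5 the remaining stops are X3 25; go to X3.
Return X3→00: 26.
Total = 21 + 15 + 9 + 25 + 26 = 96.

Total distance 96 blocks via the nearest-neighbour route 00 → P1 → T5 → H5 → X3 → 00.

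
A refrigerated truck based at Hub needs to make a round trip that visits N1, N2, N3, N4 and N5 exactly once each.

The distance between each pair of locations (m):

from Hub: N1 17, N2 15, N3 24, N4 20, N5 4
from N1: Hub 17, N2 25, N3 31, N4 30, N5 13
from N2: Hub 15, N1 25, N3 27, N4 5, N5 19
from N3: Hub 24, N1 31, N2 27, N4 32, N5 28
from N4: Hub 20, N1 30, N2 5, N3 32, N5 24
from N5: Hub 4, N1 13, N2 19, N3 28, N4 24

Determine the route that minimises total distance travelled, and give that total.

100 m — the shortest possible round trip.

There are 60 distinct closed tours to check (reversals are equivalent).
Hub → N1 → N2 → N3 → N4 → N5 → Hub: 17+25+27+32+24+4 = 129
Hub → N1 → N2 → N3 → N5 → N4 → Hub: 17+25+27+28+24+20 = 141
Hub → N1 → N2 → N4 → N3 → N5 → Hub: 17+25+5+32+28+4 = 111
Hub → N1 → N2 → N4 → N5 → N3 → Hub: 17+25+5+24+28+24 = 123
Hub → N1 → N2 → N5 → N3 → N4 → Hub: 17+25+19+28+32+20 = 141
Hub → N1 → N2 → N5 → N4 → N3 → Hub: 17+25+19+24+32+24 = 141
Hub → N1 → N3 → N2 → N4 → N5 → Hub: 17+31+27+5+24+4 = 108
Hub → N1 → N3 → N2 → N5 → N4 → Hub: 17+31+27+19+24+20 = 138
Hub → N1 → N3 → N4 → N2 → N5 → Hub: 17+31+32+5+19+4 = 108
Hub → N1 → N3 → N4 → N5 → N2 → Hub: 17+31+32+24+19+15 = 138
Hub → N1 → N3 → N5 → N2 → N4 → Hub: 17+31+28+19+5+20 = 120
Hub → N1 → N3 → N5 → N4 → N2 → Hub: 17+31+28+24+5+15 = 120
Hub → N1 → N4 → N2 → N3 → N5 → Hub: 17+30+5+27+28+4 = 111
Hub → N1 → N4 → N2 → N5 → N3 → Hub: 17+30+5+19+28+24 = 123
… (46 more)
Hub → N2 → N4 → N3 → N1 → N5 → Hub: 15+5+32+31+13+4 = 100  ← best
The minimum is 100.
One optimal route: Hub → N2 → N4 → N3 → N1 → N5 → Hub (or its reverse).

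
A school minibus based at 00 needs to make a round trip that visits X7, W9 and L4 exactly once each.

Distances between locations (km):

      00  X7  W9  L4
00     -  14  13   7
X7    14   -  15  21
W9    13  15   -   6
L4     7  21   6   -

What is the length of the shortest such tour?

Minimum total distance: 42 km.

With 3 stops there are 3!/2 = 3 distinct round trips (a route and its reverse cost the same).
00→X7→W9→L4→00: 14+15+6+7 = 42
00→X7→L4→W9→00: 14+21+6+13 = 54
00→W9→X7→L4→00: 13+15+21+7 = 56
The minimum is 42.
One optimal route: 00 → X7 → W9 → L4 → 00 (or its reverse).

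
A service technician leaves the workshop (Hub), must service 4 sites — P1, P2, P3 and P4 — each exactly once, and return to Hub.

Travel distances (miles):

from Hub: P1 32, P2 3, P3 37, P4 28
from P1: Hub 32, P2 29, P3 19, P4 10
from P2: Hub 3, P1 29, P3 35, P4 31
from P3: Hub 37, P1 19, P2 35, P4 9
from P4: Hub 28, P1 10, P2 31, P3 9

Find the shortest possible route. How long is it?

Shortest round trip = 88 miles.

There are 12 distinct closed tours to check (reversals are equivalent).
Hub - P1 - P2 - P3 - P4 - Hub: 32+29+35+9+28 = 133
Hub - P1 - P2 - P4 - P3 - Hub: 32+29+31+9+37 = 138
Hub - P1 - P3 - P2 - P4 - Hub: 32+19+35+31+28 = 145
Hub - P1 - P3 - P4 - P2 - Hub: 32+19+9+31+3 = 94
Hub - P1 - P4 - P2 - P3 - Hub: 32+10+31+35+37 = 145
Hub - P1 - P4 - P3 - P2 - Hub: 32+10+9+35+3 = 89
Hub - P2 - P1 - P3 - P4 - Hub: 3+29+19+9+28 = 88
Hub - P2 - P1 - P4 - P3 - Hub: 3+29+10+9+37 = 88
Hub - P2 - P3 - P1 - P4 - Hub: 3+35+19+10+28 = 95
Hub - P2 - P4 - P1 - P3 - Hub: 3+31+10+19+37 = 100
Hub - P3 - P1 - P2 - P4 - Hub: 37+19+29+31+28 = 144
Hub - P3 - P2 - P1 - P4 - Hub: 37+35+29+10+28 = 139
The minimum is 88.
One optimal route: Hub → P2 → P1 → P3 → P4 → Hub (or its reverse).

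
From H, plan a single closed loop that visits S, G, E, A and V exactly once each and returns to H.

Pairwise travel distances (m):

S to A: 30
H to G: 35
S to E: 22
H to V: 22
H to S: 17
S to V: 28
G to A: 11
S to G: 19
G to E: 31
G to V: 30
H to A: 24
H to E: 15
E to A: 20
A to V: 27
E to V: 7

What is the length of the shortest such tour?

Minimum total distance: 96 m.

With 5 stops there are 5!/2 = 60 distinct round trips (a route and its reverse cost the same).
H - S - G - E - A - V - H: 17+19+31+20+27+22 = 136
H - S - G - E - V - A - H: 17+19+31+7+27+24 = 125
H - S - G - A - E - V - H: 17+19+11+20+7+22 = 96
H - S - G - A - V - E - H: 17+19+11+27+7+15 = 96
H - S - G - V - E - A - H: 17+19+30+7+20+24 = 117
H - S - G - V - A - E - H: 17+19+30+27+20+15 = 128
H - S - E - G - A - V - H: 17+22+31+11+27+22 = 130
H - S - E - G - V - A - H: 17+22+31+30+27+24 = 151
H - S - E - A - G - V - H: 17+22+20+11+30+22 = 122
H - S - E - A - V - G - H: 17+22+20+27+30+35 = 151
H - S - E - V - G - A - H: 17+22+7+30+11+24 = 111
H - S - E - V - A - G - H: 17+22+7+27+11+35 = 119
H - S - A - G - E - V - H: 17+30+11+31+7+22 = 118
H - S - A - G - V - E - H: 17+30+11+30+7+15 = 110
… (46 more)
The minimum is 96.
One optimal route: H → S → G → A → E → V → H (or its reverse).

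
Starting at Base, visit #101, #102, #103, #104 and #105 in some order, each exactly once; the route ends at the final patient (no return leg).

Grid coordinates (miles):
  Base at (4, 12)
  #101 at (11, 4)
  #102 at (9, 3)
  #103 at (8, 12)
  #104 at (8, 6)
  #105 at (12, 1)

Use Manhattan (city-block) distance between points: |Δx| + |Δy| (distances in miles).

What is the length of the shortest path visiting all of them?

There are 5! = 120 possible orderings.
Base→#101→#102→#103→#104→#105: 15+3+10+6+9 = 43
Base→#101→#102→#103→#105→#104: 15+3+10+15+9 = 52
Base→#101→#102→#104→#103→#105: 15+3+4+6+15 = 43
Base→#101→#102→#104→#105→#103: 15+3+4+9+15 = 46
Base→#101→#102→#105→#103→#104: 15+3+5+15+6 = 44
Base→#101→#102→#105→#104→#103: 15+3+5+9+6 = 38
Base→#101→#103→#102→#104→#105: 15+11+10+4+9 = 49
Base→#101→#103→#102→#105→#104: 15+11+10+5+9 = 50
Base→#101→#103→#104→#102→#105: 15+11+6+4+5 = 41
Base→#101→#103→#104→#105→#102: 15+11+6+9+5 = 46
Base→#101→#103→#105→#102→#104: 15+11+15+5+4 = 50
Base→#101→#103→#105→#104→#102: 15+11+15+9+4 = 54
Base→#101→#104→#102→#103→#105: 15+5+4+10+15 = 49
Base→#101→#104→#102→#105→#103: 15+5+4+5+15 = 44
… (106 more)
Base→#103→#104→#102→#101→#105: 4+6+4+3+4 = 21  ← best
The minimum is 21.
One shortest path: Base → #103 → #104 → #102 → #101 → #105.

Minimum one-way distance = 21 miles.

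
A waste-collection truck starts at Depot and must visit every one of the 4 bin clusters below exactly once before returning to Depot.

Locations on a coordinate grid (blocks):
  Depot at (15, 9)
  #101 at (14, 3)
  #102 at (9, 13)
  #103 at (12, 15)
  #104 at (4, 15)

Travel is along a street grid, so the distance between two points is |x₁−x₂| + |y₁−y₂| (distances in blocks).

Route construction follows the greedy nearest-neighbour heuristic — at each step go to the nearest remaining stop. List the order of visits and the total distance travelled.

Total distance 50 blocks via the nearest-neighbour route Depot → #101 → #103 → #102 → #104 → Depot.

Depot → [#101:7 / #103:9 / #102:10 / #104:17] → #101 (7)
#101 → [#103:14 / #102:15 / #104:22] → #103 (14)
#103 → [#102:5 / #104:8] → #102 (5)
#102 → [#104:7] → #104 (7)
Return #104→Depot: 17.
Total = 7 + 14 + 5 + 7 + 17 = 50.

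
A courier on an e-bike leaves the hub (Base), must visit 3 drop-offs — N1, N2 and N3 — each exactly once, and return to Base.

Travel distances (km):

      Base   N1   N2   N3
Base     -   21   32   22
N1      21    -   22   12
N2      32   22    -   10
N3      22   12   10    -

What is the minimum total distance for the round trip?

Shortest round trip = 75 km.

Base - N1 - N2 - N3 - Base: 21+22+10+22 = 75
Base - N1 - N3 - N2 - Base: 21+12+10+32 = 75
Base - N2 - N1 - N3 - Base: 32+22+12+22 = 88
The minimum is 75.
One optimal route: Base → N1 → N2 → N3 → Base (or its reverse).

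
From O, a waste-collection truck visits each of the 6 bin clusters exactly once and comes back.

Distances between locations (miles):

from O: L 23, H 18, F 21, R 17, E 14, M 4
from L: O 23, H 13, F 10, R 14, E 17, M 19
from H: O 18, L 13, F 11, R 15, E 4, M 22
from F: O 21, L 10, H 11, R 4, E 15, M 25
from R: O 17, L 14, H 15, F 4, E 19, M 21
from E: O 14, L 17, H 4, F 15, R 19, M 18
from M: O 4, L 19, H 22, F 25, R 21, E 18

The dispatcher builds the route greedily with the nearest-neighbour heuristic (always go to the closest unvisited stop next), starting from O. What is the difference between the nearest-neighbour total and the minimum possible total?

From O: M=4, E=14, R=17, H=18, F=21, L=23 → choose M (4).
From M: E=18, L=19, R=21, H=22, F=25 → choose E (18).
From E: H=4, F=15, L=17, R=19 → choose H (4).
From H: F=11, L=13, R=15 → choose F (11).
From F: R=4, L=10 → choose R (4).
From R: L=14 → choose L (14).
NN route O → M → E → H → F → R → L → O costs 78.
Optimal: O → R → F → L → H → E → M → O costs 70 (by enumerating all 360 distinct tours).
Excess = 78 − 70 = 8.

8 miles longer than the optimal tour.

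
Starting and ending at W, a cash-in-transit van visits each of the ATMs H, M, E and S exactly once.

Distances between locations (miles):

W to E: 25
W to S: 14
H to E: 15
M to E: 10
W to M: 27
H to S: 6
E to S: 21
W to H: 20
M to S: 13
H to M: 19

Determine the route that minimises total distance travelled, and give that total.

Shortest round trip = 72 miles.

With 4 stops there are 4!/2 = 12 distinct round trips (a route and its reverse cost the same).
W-H-M-E-S-W: 20+19+10+21+14 = 84
W-H-M-S-E-W: 20+19+13+21+25 = 98
W-H-E-M-S-W: 20+15+10+13+14 = 72
W-H-E-S-M-W: 20+15+21+13+27 = 96
W-H-S-M-E-W: 20+6+13+10+25 = 74
W-H-S-E-M-W: 20+6+21+10+27 = 84
W-M-H-E-S-W: 27+19+15+21+14 = 96
W-M-H-S-E-W: 27+19+6+21+25 = 98
W-M-E-H-S-W: 27+10+15+6+14 = 72
W-M-S-H-E-W: 27+13+6+15+25 = 86
W-E-H-M-S-W: 25+15+19+13+14 = 86
W-E-M-H-S-W: 25+10+19+6+14 = 74
The minimum is 72.
One optimal route: W → H → E → M → S → W (or its reverse).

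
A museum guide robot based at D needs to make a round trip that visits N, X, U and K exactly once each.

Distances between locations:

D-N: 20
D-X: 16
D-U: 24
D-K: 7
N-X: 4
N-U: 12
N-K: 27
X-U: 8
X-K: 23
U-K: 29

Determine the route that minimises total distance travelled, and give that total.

D → N → X → U → K → D: 20+4+8+29+7 = 68
D → N → X → K → U → D: 20+4+23+29+24 = 100
D → N → U → X → K → D: 20+12+8+23+7 = 70
D → N → U → K → X → D: 20+12+29+23+16 = 100
D → N → K → X → U → D: 20+27+23+8+24 = 102
D → N → K → U → X → D: 20+27+29+8+16 = 100
D → X → N → U → K → D: 16+4+12+29+7 = 68
D → X → N → K → U → D: 16+4+27+29+24 = 100
D → X → U → N → K → D: 16+8+12+27+7 = 70
D → X → K → N → U → D: 16+23+27+12+24 = 102
D → U → N → X → K → D: 24+12+4+23+7 = 70
D → U → X → N → K → D: 24+8+4+27+7 = 70
The minimum is 68.
One optimal route: D → N → X → U → K → D (or its reverse).

Minimum total distance: 68.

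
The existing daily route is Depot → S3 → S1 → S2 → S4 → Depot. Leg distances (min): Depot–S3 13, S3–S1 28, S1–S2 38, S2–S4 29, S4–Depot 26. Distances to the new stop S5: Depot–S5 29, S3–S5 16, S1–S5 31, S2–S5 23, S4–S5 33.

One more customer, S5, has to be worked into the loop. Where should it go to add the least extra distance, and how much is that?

Minimum extra distance: 16 min, inserting S5 between S1 and S2.

Insertion cost between consecutive stops i–j is d(i,S5) + d(S5,j) − d(i,j):
  between Depot and S3: 29 + 16 − 13 = 32
  between S3 and S1: 16 + 31 − 28 = 19
  between S1 and S2: 31 + 23 − 38 = 16
  between S2 and S4: 23 + 33 − 29 = 27
  between S4 and Depot: 33 + 29 − 26 = 36
Cheapest insertion is between S1 and S2, adding 16.
New total = 134 + 16 = 150.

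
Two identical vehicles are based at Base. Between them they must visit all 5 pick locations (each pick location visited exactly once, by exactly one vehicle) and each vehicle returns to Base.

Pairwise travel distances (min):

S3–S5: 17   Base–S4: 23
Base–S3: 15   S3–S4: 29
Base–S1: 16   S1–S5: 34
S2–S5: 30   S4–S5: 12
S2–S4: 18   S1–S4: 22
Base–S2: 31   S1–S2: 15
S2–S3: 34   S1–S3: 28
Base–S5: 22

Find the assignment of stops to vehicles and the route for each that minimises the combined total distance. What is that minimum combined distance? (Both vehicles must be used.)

Check every non-empty split of the stops between the two vehicles; for each half take its own optimal tour:
  {S1} + {S2, S3, S4, S5}: 32 + 93 = 125
  {S2} + {S1, S3, S4, S5}: 62 + 82 = 144
  {S1, S2} + {S3, S4, S5}: 62 + 67 = 129
  {S3} + {S1, S2, S4, S5}: 30 + 83 = 113
  {S1, S3} + {S2, S4, S5}: 59 + 83 = 142
  {S2, S3} + {S1, S4, S5}: 80 + 72 = 152
  … (15 splits in total)
Best: vehicle 1 Base → S3 → Base = 30; vehicle 2 Base → S1 → S2 → S4 → S5 → Base = 83; combined 113.

Minimum combined distance: 113 min.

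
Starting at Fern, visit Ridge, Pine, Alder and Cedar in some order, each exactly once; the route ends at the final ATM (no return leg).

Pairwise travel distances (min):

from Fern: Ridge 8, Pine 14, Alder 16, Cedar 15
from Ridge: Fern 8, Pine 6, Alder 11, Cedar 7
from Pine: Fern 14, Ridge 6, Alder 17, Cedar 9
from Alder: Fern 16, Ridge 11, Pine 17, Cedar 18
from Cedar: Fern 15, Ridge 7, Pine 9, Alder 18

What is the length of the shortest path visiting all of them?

There are 4! = 24 possible orderings.
Fern - Ridge - Pine - Alder - Cedar: 8+6+17+18 = 49
Fern - Ridge - Pine - Cedar - Alder: 8+6+9+18 = 41
Fern - Ridge - Alder - Pine - Cedar: 8+11+17+9 = 45
Fern - Ridge - Alder - Cedar - Pine: 8+11+18+9 = 46
Fern - Ridge - Cedar - Pine - Alder: 8+7+9+17 = 41
Fern - Ridge - Cedar - Alder - Pine: 8+7+18+17 = 50
Fern - Pine - Ridge - Alder - Cedar: 14+6+11+18 = 49
Fern - Pine - Ridge - Cedar - Alder: 14+6+7+18 = 45
Fern - Pine - Alder - Ridge - Cedar: 14+17+11+7 = 49
Fern - Pine - Alder - Cedar - Ridge: 14+17+18+7 = 56
Fern - Pine - Cedar - Ridge - Alder: 14+9+7+11 = 41
Fern - Pine - Cedar - Alder - Ridge: 14+9+18+11 = 52
Fern - Alder - Ridge - Pine - Cedar: 16+11+6+9 = 42
Fern - Alder - Ridge - Cedar - Pine: 16+11+7+9 = 43
… (10 more)
The minimum is 41.
One shortest path: Fern → Ridge → Pine → Cedar → Alder.

Minimum one-way distance = 41 min.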